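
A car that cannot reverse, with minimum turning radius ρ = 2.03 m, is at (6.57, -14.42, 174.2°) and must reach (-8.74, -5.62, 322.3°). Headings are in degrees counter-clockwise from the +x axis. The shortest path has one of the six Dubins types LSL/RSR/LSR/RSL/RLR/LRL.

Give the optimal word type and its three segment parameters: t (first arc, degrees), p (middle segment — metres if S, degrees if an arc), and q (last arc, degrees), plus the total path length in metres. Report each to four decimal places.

RSL: t = 38.8325°, p = 16.0496 m, q = 186.9325°, L = 24.0485 m

Let ψ = atan2(Δy, Δx) = atan2(8.80, -15.31) = 150.1102° be the start→goal bearing.
Normalize: d = |goal − start| / ρ = 17.658882/2.03 = 8.698956, α = (θ_start − ψ) mod 360° = 24.0898° = 0.420446 rad, β = (θ_goal − ψ) mod 360° = 172.1898° = 3.005278 rad.
Common terms: sin α = 0.408167, cos α = 0.912907, sin β = 0.135893, cos β = -0.990724, cos(α−β) = -0.848972, d² = 75.671844. Work in radians in the unit-radius frame; every candidate has L = ρ·(t + p + q).
LSL: p² = 2 + d² − 2cos(α−β) + 2d(sin α − sin β) = 84.106798; p = √p² = 9.170976; φ = atan2(cos β − cos α, d + sin α − sin β) = -0.209091 rad; t = (φ − α) mod 2π = 5.653648 rad, q = (β − φ) mod 2π = 3.214370 rad → L = 2.03·(5.653648 + 9.170976 + 3.214370) = 2.03·18.038994 = 36.619157 m
RSR: p² = 2 + d² − 2cos(α−β) + 2d(sin β − sin α) = 74.632776; p = √p² = 8.639026; φ = atan2(cos α − cos β, d − sin α + sin β) = 0.222176 rad; t = (α − φ) mod 2π = 0.198270 rad, q = (φ − β) mod 2π = 3.500083 rad → L = 2.03·(0.198270 + 8.639026 + 3.500083) = 2.03·12.337379 = 25.044879 m
LSR: p² = d² − 2 + 2cos(α−β) + 2d(sin α + sin β) = 81.439408; p = √p² = 9.024379; φ = atan2(−cos α − cos β, d + sin α + sin β) − atan2(−2, p) = 0.226516 rad; t = (φ − α) mod 2π = 6.089255 rad, q = (φ − β) mod 2π = 3.504423 rad → L = 2.03·(6.089255 + 9.024379 + 3.504423) = 2.03·18.618056 = 37.794654 m
RSL: p² = d² − 2 + 2cos(α−β) − 2d(sin α + sin β) = 62.508393; p = √p² = 7.906225; φ = atan2(cos α + cos β, d − sin α − sin β) − atan2(2, p) = -0.257310 rad; t = (α − φ) mod 2π = 0.677755 rad, q = (β − φ) mod 2π = 3.262588 rad → L = 2.03·(0.677755 + 7.906225 + 3.262588) = 2.03·11.846568 = 24.048533 m
RLR: c = (6 − d² + 2cos(α−β) + 2d(sin α − sin β))/8 = -8.329097, |c| > 1 → infeasible
LRL: c = (6 − d² + 2cos(α−β) − 2d(sin α − sin β))/8 = -9.513350, |c| > 1 → infeasible
Shortest: RSL with L = 24.048533 m ≈ 24.0485 m
Convert RSL to answer units (arcs ×180/π): t = 0.677755·180/π = 38.8325°, p = ρ·p = 2.03·7.906225 = 16.0496 m, q = 3.262588·180/π = 186.9325°, L = 24.0485 m.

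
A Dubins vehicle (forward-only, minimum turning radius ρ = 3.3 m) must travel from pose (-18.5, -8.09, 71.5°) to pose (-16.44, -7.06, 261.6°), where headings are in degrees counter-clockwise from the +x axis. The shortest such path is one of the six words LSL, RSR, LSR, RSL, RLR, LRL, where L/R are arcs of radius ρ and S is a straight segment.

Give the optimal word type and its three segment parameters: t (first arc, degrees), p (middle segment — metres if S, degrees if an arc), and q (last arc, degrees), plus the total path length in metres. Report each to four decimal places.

Let ψ = atan2(Δy, Δx) = atan2(1.03, 2.06) = 26.5651° be the start→goal bearing.
Normalize: d = |goal − start| / ρ = 2.303150/3.3 = 0.697924, α = (θ_start − ψ) mod 360° = 44.9349° = 0.784263 rad, β = (θ_goal − ψ) mod 360° = 235.0349° = 4.102134 rad.
Common terms: sin α = 0.706304, cos α = 0.707909, sin β = -0.819502, cos β = -0.573077, cos(α−β) = -0.984503, d² = 0.487098. Work in radians in the unit-radius frame; every candidate has L = ρ·(t + p + q).
LSL: p² = 2 + d² − 2cos(α−β) + 2d(sin α − sin β) = 6.585898; p = √p² = 2.566300; φ = atan2(cos β − cos α, d + sin α − sin β) = -0.522625 rad; t = (φ − α) mod 2π = 4.976297 rad, q = (β − φ) mod 2π = 4.624759 rad → L = 3.3·(4.976297 + 2.566300 + 4.624759) = 3.3·12.167357 = 40.152277 m
RSR: p² = 2 + d² − 2cos(α−β) + 2d(sin β − sin α) = 2.326312; p = √p² = 1.525225; φ = atan2(cos α − cos β, d − sin α + sin β) = 2.144555 rad; t = (α − φ) mod 2π = 4.922893 rad, q = (φ − β) mod 2π = 4.325607 rad → L = 3.3·(4.922893 + 1.525225 + 4.325607) = 3.3·10.773725 = 35.553292 m
LSR: p² = d² − 2 + 2cos(α−β) + 2d(sin α + sin β) = -3.639916 < 0 → infeasible
RSL: p² = d² − 2 + 2cos(α−β) − 2d(sin α + sin β) = -3.323900 < 0 → infeasible
RLR: c = (6 − d² + 2cos(α−β) + 2d(sin α − sin β))/8 = 0.709211; p = 2π − arccos c = 5.500767 rad; φ = atan2(cos α − cos β, d − sin α + sin β) = 2.144555 rad; t = (α − φ + p/2) mod 2π = 1.390092 rad, q = (α − β − t + p) mod 2π = 0.792805 rad → L = 3.3·(1.390092 + 5.500767 + 0.792805) = 3.3·7.683664 = 25.356091 m
LRL: c = (6 − d² + 2cos(α−β) − 2d(sin α − sin β))/8 = 0.176763; p = 2π − arccos c = 4.890085 rad; φ = atan2(cos β − cos α, d + sin α − sin β) = -0.522625 rad; t = (φ − α + p/2) mod 2π = 1.138155 rad, q = (β − α − t + p) mod 2π = 0.786616 rad → L = 3.3·(1.138155 + 4.890085 + 0.786616) = 3.3·6.814857 = 22.489027 m
Shortest: LRL with L = 22.489027 m ≈ 22.4890 m
Convert LRL to answer units (arcs ×180/π): t = 1.138155·180/π = 65.2115°, p = 4.890085·180/π = 280.1813°, q = 0.786616·180/π = 45.0698°, L = 22.4890 m.

LRL: t = 65.2115°, p = 280.1813°, q = 45.0698°, L = 22.4890 m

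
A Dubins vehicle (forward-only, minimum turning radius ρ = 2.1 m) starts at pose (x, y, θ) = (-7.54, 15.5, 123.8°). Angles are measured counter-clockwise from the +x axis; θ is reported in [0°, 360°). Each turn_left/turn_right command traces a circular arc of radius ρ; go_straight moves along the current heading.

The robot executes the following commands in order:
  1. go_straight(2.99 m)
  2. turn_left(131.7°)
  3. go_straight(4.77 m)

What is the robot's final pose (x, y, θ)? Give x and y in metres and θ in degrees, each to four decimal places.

(-14.1758, 12.7242, 255.5000°)

set_pose: (x, y, θ) = (-7.5400, 15.5000, 123.8000°), ρ = 2.1
go_straight(2.99): x += 2.99·cos θ, y += 2.99·sin θ → (-9.2033, 17.9846, 123.8000°)
turn_left(131.7°): centre at ρ to the left, rotate +131.7° → (-12.9815, 17.3422, 255.5000°)
go_straight(4.77): x += 4.77·cos θ, y += 4.77·sin θ → (-14.1758, 12.7242, 255.5000°)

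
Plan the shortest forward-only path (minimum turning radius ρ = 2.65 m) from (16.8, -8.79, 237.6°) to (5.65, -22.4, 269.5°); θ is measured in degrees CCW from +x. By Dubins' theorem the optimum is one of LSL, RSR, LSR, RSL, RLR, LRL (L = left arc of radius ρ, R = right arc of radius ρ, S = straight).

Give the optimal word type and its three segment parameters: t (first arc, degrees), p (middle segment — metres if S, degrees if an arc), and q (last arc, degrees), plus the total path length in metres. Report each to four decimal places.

RSL: t = 9.1593°, p = 15.4183 m, q = 41.0593°, L = 17.7410 m

Let ψ = atan2(Δy, Δx) = atan2(-13.61, -11.15) = -129.3261° be the start→goal bearing.
Normalize: d = |goal − start| / ρ = 17.594164/2.65 = 6.639307, α = (θ_start − ψ) mod 360° = 6.9261° = 0.120883 rad, β = (θ_goal − ψ) mod 360° = 38.8261° = 0.677643 rad.
Common terms: sin α = 0.120588, cos α = 0.992703, sin β = 0.626958, cos β = 0.779053, cos(α−β) = 0.848972, d² = 44.080399. Work in radians in the unit-radius frame; every candidate has L = ρ·(t + p + q).
LSL: p² = 2 + d² − 2cos(α−β) + 2d(sin α − sin β) = 37.658566; p = √p² = 6.136658; φ = atan2(cos β − cos α, d + sin α − sin β) = -0.034822 rad; t = (φ − α) mod 2π = 6.127480 rad, q = (β − φ) mod 2π = 0.712465 rad → L = 2.65·(6.127480 + 6.136658 + 0.712465) = 2.65·12.976603 = 34.387998 m
RSR: p² = 2 + d² − 2cos(α−β) + 2d(sin β − sin α) = 51.106345; p = √p² = 7.148870; φ = atan2(cos α − cos β, d − sin α + sin β) = 0.029890 rad; t = (α − φ) mod 2π = 0.090992 rad, q = (φ − β) mod 2π = 5.635433 rad → L = 2.65·(0.090992 + 7.148870 + 5.635433) = 2.65·12.875295 = 34.119533 m
LSR: p² = d² − 2 + 2cos(α−β) + 2d(sin α + sin β) = 53.704728; p = √p² = 7.328351; φ = atan2(−cos α − cos β, d + sin α + sin β) − atan2(−2, p) = 0.031019 rad; t = (φ − α) mod 2π = 6.193322 rad, q = (φ − β) mod 2π = 5.636562 rad → L = 2.65·(6.193322 + 7.328351 + 5.636562) = 2.65·19.158234 = 50.769321 m
RSL: p² = d² − 2 + 2cos(α−β) − 2d(sin α + sin β) = 33.851956; p = √p² = 5.818243; φ = atan2(cos α + cos β, d − sin α − sin β) − atan2(2, p) = -0.038978 rad; t = (α − φ) mod 2π = 0.159861 rad, q = (β − φ) mod 2π = 0.716621 rad → L = 2.65·(0.159861 + 5.818243 + 0.716621) = 2.65·6.694725 = 17.741020 m
RLR: c = (6 − d² + 2cos(α−β) + 2d(sin α − sin β))/8 = -5.388293, |c| > 1 → infeasible
LRL: c = (6 − d² + 2cos(α−β) − 2d(sin α − sin β))/8 = -3.707321, |c| > 1 → infeasible
Shortest: RSL with L = 17.741020 m ≈ 17.7410 m
Convert RSL to answer units (arcs ×180/π): t = 0.159861·180/π = 9.1593°, p = ρ·p = 2.65·5.818243 = 15.4183 m, q = 0.716621·180/π = 41.0593°, L = 17.7410 m.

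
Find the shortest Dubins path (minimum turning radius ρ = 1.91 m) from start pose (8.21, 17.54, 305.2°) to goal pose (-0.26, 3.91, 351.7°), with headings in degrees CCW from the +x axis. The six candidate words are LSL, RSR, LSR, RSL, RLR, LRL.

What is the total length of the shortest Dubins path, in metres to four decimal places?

19.1509 m

Let ψ = atan2(Δy, Δx) = atan2(-13.63, -8.47) = -121.8578° be the start→goal bearing.
Normalize: d = |goal − start| / ρ = 16.047361/1.91 = 8.401760, α = (θ_start − ψ) mod 360° = 67.0578° = 1.170379 rad, β = (θ_goal − ψ) mod 360° = 113.5578° = 1.981957 rad.
Common terms: sin α = 0.920898, cos α = 0.389803, sin β = 0.916657, cos β = -0.399674, cos(α−β) = 0.688355, d² = 70.589567. Work in radians in the unit-radius frame; every candidate has L = ρ·(t + p + q).
LSL: p² = 2 + d² − 2cos(α−β) + 2d(sin α − sin β) = 71.284121; p = √p² = 8.442992; φ = atan2(cos β − cos α, d + sin α − sin β) = -0.093643 rad; t = (φ − α) mod 2π = 5.019163 rad, q = (β − φ) mod 2π = 2.075601 rad → L = 1.91·(5.019163 + 8.442992 + 2.075601) = 1.91·15.537756 = 29.677114 m
RSR: p² = 2 + d² − 2cos(α−β) + 2d(sin β − sin α) = 71.141595; p = √p² = 8.434548; φ = atan2(cos α − cos β, d − sin α + sin β) = 0.093738 rad; t = (α − φ) mod 2π = 1.076642 rad, q = (φ − β) mod 2π = 4.394966 rad → L = 1.91·(1.076642 + 8.434548 + 4.394966) = 1.91·13.906155 = 26.560756 m
LSR: p² = d² − 2 + 2cos(α−β) + 2d(sin α + sin β) = 100.843683; p = √p² = 10.042096; φ = atan2(−cos α − cos β, d + sin α + sin β) − atan2(−2, p) = 0.197553 rad; t = (φ − α) mod 2π = 5.310360 rad, q = (φ − β) mod 2π = 4.498781 rad → L = 1.91·(5.310360 + 10.042096 + 4.498781) = 1.91·19.851237 = 37.915862 m
RSL: p² = d² − 2 + 2cos(α−β) − 2d(sin α + sin β) = 39.088870; p = √p² = 6.252109; φ = atan2(cos α + cos β, d − sin α − sin β) − atan2(2, p) = -0.311109 rad; t = (α − φ) mod 2π = 1.481488 rad, q = (β − φ) mod 2π = 2.293066 rad → L = 1.91·(1.481488 + 6.252109 + 2.293066) = 1.91·10.026663 = 19.150926 m
RLR: c = (6 − d² + 2cos(α−β) + 2d(sin α − sin β))/8 = -7.892699, |c| > 1 → infeasible
LRL: c = (6 − d² + 2cos(α−β) − 2d(sin α − sin β))/8 = -7.910515, |c| > 1 → infeasible
Shortest: RSL with L = 19.150926 m ≈ 19.1509 m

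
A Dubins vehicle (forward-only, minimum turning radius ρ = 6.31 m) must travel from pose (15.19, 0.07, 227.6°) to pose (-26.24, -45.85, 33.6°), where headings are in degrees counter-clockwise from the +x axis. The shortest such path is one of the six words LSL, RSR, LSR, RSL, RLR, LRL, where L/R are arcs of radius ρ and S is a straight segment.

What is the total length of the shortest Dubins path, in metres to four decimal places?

Let ψ = atan2(Δy, Δx) = atan2(-45.92, -41.43) = -132.0574° be the start→goal bearing.
Normalize: d = |goal − start| / ρ = 61.847322/6.31 = 9.801477, α = (θ_start − ψ) mod 360° = 359.6574° = 6.277207 rad, β = (θ_goal − ψ) mod 360° = 165.6574° = 2.891268 rad.
Common terms: sin α = -0.005979, cos α = 0.999982, sin β = 0.247719, cos β = -0.968832, cos(α−β) = -0.970296, d² = 96.068960. Work in radians in the unit-radius frame; every candidate has L = ρ·(t + p + q).
LSL: p² = 2 + d² − 2cos(α−β) + 2d(sin α − sin β) = 95.036336; p = √p² = 9.748658; φ = atan2(cos β − cos α, d + sin α − sin β) = -0.203356 rad; t = (φ − α) mod 2π = 6.085808 rad, q = (β − φ) mod 2π = 3.094624 rad → L = 6.31·(6.085808 + 9.748658 + 3.094624) = 6.31·18.929090 = 119.442558 m
RSR: p² = 2 + d² − 2cos(α−β) + 2d(sin β − sin α) = 104.982766; p = √p² = 10.246110; φ = atan2(cos α − cos β, d − sin α + sin β) = 0.193355 rad; t = (α − φ) mod 2π = 6.083852 rad, q = (φ − β) mod 2π = 3.585272 rad → L = 6.31·(6.083852 + 10.246110 + 3.585272) = 6.31·19.915234 = 125.665126 m
LSR: p² = d² − 2 + 2cos(α−β) + 2d(sin α + sin β) = 96.867186; p = √p² = 9.842113; φ = atan2(−cos α − cos β, d + sin α + sin β) − atan2(−2, p) = 0.197377 rad; t = (φ − α) mod 2π = 0.203356 rad, q = (φ − β) mod 2π = 3.589294 rad → L = 6.31·(0.203356 + 9.842113 + 3.589294) = 6.31·13.634763 = 86.035355 m
RSL: p² = d² − 2 + 2cos(α−β) − 2d(sin α + sin β) = 87.389550; p = √p² = 9.348238; φ = atan2(cos α + cos β, d − sin α − sin β) − atan2(2, p) = -0.207508 rad; t = (α − φ) mod 2π = 0.201530 rad, q = (β − φ) mod 2π = 3.098776 rad → L = 6.31·(0.201530 + 9.348238 + 3.098776) = 6.31·12.648543 = 79.812309 m
RLR: c = (6 − d² + 2cos(α−β) + 2d(sin α − sin β))/8 = -12.122846, |c| > 1 → infeasible
LRL: c = (6 − d² + 2cos(α−β) − 2d(sin α − sin β))/8 = -10.879542, |c| > 1 → infeasible
Shortest: RSL with L = 79.812309 m ≈ 79.8123 m

79.8123 m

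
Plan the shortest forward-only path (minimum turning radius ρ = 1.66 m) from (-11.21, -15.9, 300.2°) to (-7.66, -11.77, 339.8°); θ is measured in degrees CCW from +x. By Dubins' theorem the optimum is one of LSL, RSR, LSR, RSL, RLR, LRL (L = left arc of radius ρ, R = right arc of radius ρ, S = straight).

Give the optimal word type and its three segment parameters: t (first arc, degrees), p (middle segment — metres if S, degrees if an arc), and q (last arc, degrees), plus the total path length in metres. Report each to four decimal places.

Let ψ = atan2(Δy, Δx) = atan2(4.13, 3.55) = 49.3188° be the start→goal bearing.
Normalize: d = |goal − start| / ρ = 5.446044/1.66 = 3.280750, α = (θ_start − ψ) mod 360° = 250.8812° = 4.378703 rad, β = (θ_goal − ψ) mod 360° = 290.4812° = 5.069853 rad.
Common terms: sin α = -0.944841, cos α = -0.327528, sin β = -0.936787, cos β = 0.349900, cos(α−β) = 0.770513, d² = 10.763318. Work in radians in the unit-radius frame; every candidate has L = ρ·(t + p + q).
LSL: p² = 2 + d² − 2cos(α−β) + 2d(sin α − sin β) = 11.169445; p = √p² = 3.342072; φ = atan2(cos β − cos α, d + sin α − sin β) = 0.204111 rad; t = (φ − α) mod 2π = 2.108594 rad, q = (β − φ) mod 2π = 4.865742 rad → L = 1.66·(2.108594 + 3.342072 + 4.865742) = 1.66·10.316408 = 17.125237 m
RSR: p² = 2 + d² − 2cos(α−β) + 2d(sin β − sin α) = 11.275139; p = √p² = 3.357847; φ = atan2(cos α − cos β, d − sin α + sin β) = -0.203139 rad; t = (α − φ) mod 2π = 4.581841 rad, q = (φ − β) mod 2π = 1.010193 rad → L = 1.66·(4.581841 + 3.357847 + 1.010193) = 1.66·8.949882 = 14.856805 m
LSR: p² = d² − 2 + 2cos(α−β) + 2d(sin α + sin β) = -2.041960 < 0 → infeasible
RSL: p² = d² − 2 + 2cos(α−β) − 2d(sin α + sin β) = 22.650649; p = √p² = 4.759270; φ = atan2(cos α + cos β, d − sin α − sin β) − atan2(2, p) = -0.393492 rad; t = (α − φ) mod 2π = 4.772195 rad, q = (β − φ) mod 2π = 5.463345 rad → L = 1.66·(4.772195 + 4.759270 + 5.463345) = 1.66·14.994810 = 24.891384 m
RLR: c = (6 − d² + 2cos(α−β) + 2d(sin α − sin β))/8 = -0.409392; p = 2π − arccos c = 4.290601 rad; φ = atan2(cos α − cos β, d − sin α + sin β) = -0.203139 rad; t = (α − φ + p/2) mod 2π = 0.443957 rad, q = (α − β − t + p) mod 2π = 3.155494 rad → L = 1.66·(0.443957 + 4.290601 + 3.155494) = 1.66·7.890052 = 13.097486 m
LRL: c = (6 − d² + 2cos(α−β) − 2d(sin α − sin β))/8 = -0.396181; p = 2π − arccos c = 4.305036 rad; φ = atan2(cos β − cos α, d + sin α − sin β) = 0.204111 rad; t = (φ − α + p/2) mod 2π = 4.261112 rad, q = (β − α − t + p) mod 2π = 0.735074 rad → L = 1.66·(4.261112 + 4.305036 + 0.735074) = 1.66·9.301222 = 15.440028 m
Shortest: RLR with L = 13.097486 m ≈ 13.0975 m
Convert RLR to answer units (arcs ×180/π): t = 0.443957·180/π = 25.4368°, p = 4.290601·180/π = 245.8333°, q = 3.155494·180/π = 180.7965°, L = 13.0975 m.

RLR: t = 25.4368°, p = 245.8333°, q = 180.7965°, L = 13.0975 m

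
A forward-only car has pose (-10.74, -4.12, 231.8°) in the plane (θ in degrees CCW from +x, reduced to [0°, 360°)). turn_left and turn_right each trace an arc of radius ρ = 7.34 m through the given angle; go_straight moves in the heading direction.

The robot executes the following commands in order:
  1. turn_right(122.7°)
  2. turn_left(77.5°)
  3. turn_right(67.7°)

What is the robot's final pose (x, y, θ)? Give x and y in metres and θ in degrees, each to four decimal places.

(-38.4932, 6.6510, 118.9000°)

set_pose: (x, y, θ) = (-10.7400, -4.1200, 231.8000°), ρ = 7.34
turn_right(122.7°): centre at ρ to the right, rotate −122.7° → (-23.4441, -1.9827, 109.1000°)
turn_left(77.5°): centre at ρ to the left, rotate +77.5° → (-31.2237, 2.9069, 186.6000°)
turn_right(67.7°): centre at ρ to the right, rotate −67.7° → (-38.4932, 6.6510, 118.9000°)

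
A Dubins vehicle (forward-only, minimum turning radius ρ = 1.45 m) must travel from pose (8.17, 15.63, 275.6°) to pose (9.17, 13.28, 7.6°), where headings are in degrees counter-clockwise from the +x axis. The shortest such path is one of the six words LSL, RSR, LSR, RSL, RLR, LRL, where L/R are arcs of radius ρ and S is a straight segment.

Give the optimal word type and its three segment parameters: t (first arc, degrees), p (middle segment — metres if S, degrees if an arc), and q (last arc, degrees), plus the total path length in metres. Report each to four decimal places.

Let ψ = atan2(Δy, Δx) = atan2(-2.35, 1.00) = -66.9487° be the start→goal bearing.
Normalize: d = |goal − start| / ρ = 2.553919/1.45 = 1.761323, α = (θ_start − ψ) mod 360° = 342.5487° = 5.978603 rad, β = (θ_goal − ψ) mod 360° = 74.5487° = 1.301120 rad.
Common terms: sin α = -0.299895, cos α = 0.953972, sin β = 0.963857, cos β = 0.266419, cos(α−β) = -0.034899, d² = 3.102259. Work in radians in the unit-radius frame; every candidate has L = ρ·(t + p + q).
LSL: p² = 2 + d² − 2cos(α−β) + 2d(sin α − sin β) = 0.720306; p = √p² = 0.848708; φ = atan2(cos β − cos α, d + sin α − sin β) = -0.944352 rad; t = (φ − α) mod 2π = 5.643416 rad, q = (β − φ) mod 2π = 2.245472 rad → L = 1.45·(5.643416 + 0.848708 + 2.245472) = 1.45·8.737597 = 12.669515 m
RSR: p² = 2 + d² − 2cos(α−β) + 2d(sin β − sin α) = 9.623811; p = √p² = 3.102227; φ = atan2(cos α − cos β, d − sin α + sin β) = 0.223488 rad; t = (α − φ) mod 2π = 5.755115 rad, q = (φ − β) mod 2π = 5.205553 rad → L = 1.45·(5.755115 + 3.102227 + 5.205553) = 1.45·14.062894 = 20.391197 m
LSR: p² = d² − 2 + 2cos(α−β) + 2d(sin α + sin β) = 3.371364; p = √p² = 1.836127; φ = atan2(−cos α − cos β, d + sin α + sin β) − atan2(−2, p) = 0.361890 rad; t = (φ − α) mod 2π = 0.666473 rad, q = (φ − β) mod 2π = 5.343955 rad → L = 1.45·(0.666473 + 1.836127 + 5.343955) = 1.45·7.846555 = 11.377505 m
RSL: p² = d² − 2 + 2cos(α−β) − 2d(sin α + sin β) = -1.306444 < 0 → infeasible
RLR: c = (6 − d² + 2cos(α−β) + 2d(sin α − sin β))/8 = -0.202976; p = 2π − arccos c = 4.507992 rad; φ = atan2(cos α − cos β, d − sin α + sin β) = 0.223488 rad; t = (α − φ + p/2) mod 2π = 1.725926 rad, q = (α − β − t + p) mod 2π = 1.176364 rad → L = 1.45·(1.725926 + 4.507992 + 1.176364) = 1.45·7.410282 = 10.744909 m
LRL: c = (6 − d² + 2cos(α−β) − 2d(sin α − sin β))/8 = 0.909962; p = 2π − arccos c = 5.855581 rad; φ = atan2(cos β − cos α, d + sin α − sin β) = -0.944352 rad; t = (φ − α + p/2) mod 2π = 2.288022 rad, q = (β − α − t + p) mod 2π = 5.173262 rad → L = 1.45·(2.288022 + 5.855581 + 5.173262) = 1.45·13.316865 = 19.309454 m
Shortest: RLR with L = 10.744909 m ≈ 10.7449 m
Convert RLR to answer units (arcs ×180/π): t = 1.725926·180/π = 98.8883°, p = 4.507992·180/π = 258.2889°, q = 1.176364·180/π = 67.4007°, L = 10.7449 m.

RLR: t = 98.8883°, p = 258.2889°, q = 67.4007°, L = 10.7449 m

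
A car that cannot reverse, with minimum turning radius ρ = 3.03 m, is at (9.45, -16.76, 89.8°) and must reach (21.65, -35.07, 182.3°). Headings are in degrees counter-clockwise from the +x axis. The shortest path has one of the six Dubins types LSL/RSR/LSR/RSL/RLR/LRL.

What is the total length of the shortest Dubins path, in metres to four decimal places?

31.8975 m

Let ψ = atan2(Δy, Δx) = atan2(-18.31, 12.20) = -56.3244° be the start→goal bearing.
Normalize: d = |goal − start| / ρ = 22.002184/3.03 = 7.261447, α = (θ_start − ψ) mod 360° = 146.1244° = 2.550352 rad, β = (θ_goal − ψ) mod 360° = 238.6244° = 4.164781 rad.
Common terms: sin α = 0.557392, cos α = -0.830250, sin β = -0.853772, cos β = -0.520646, cos(α−β) = -0.043619, d² = 52.728610. Work in radians in the unit-radius frame; every candidate has L = ρ·(t + p + q).
LSL: p² = 2 + d² − 2cos(α−β) + 2d(sin α − sin β) = 75.310039; p = √p² = 8.678136; φ = atan2(cos β − cos α, d + sin α − sin β) = 0.035684 rad; t = (φ − α) mod 2π = 3.768518 rad, q = (β − φ) mod 2π = 4.129097 rad → L = 3.03·(3.768518 + 8.678136 + 4.129097) = 3.03·16.575751 = 50.224524 m
RSR: p² = 2 + d² − 2cos(α−β) + 2d(sin β − sin α) = 34.321660; p = √p² = 5.858469; φ = atan2(cos α − cos β, d − sin α + sin β) = -0.052872 rad; t = (α − φ) mod 2π = 2.603223 rad, q = (φ − β) mod 2π = 2.065533 rad → L = 3.03·(2.603223 + 5.858469 + 2.065533) = 3.03·10.527225 = 31.897491 m
LSR: p² = d² − 2 + 2cos(α−β) + 2d(sin α + sin β) = 46.337070; p = √p² = 6.807134; φ = atan2(−cos α − cos β, d + sin α + sin β) − atan2(−2, p) = 0.477342 rad; t = (φ − α) mod 2π = 4.210176 rad, q = (φ − β) mod 2π = 2.595746 rad → L = 3.03·(4.210176 + 6.807134 + 2.595746) = 3.03·13.613056 = 41.247560 m
RSL: p² = d² − 2 + 2cos(α−β) − 2d(sin α + sin β) = 54.945674; p = √p² = 7.412535; φ = atan2(cos α + cos β, d − sin α − sin β) − atan2(2, p) = -0.440411 rad; t = (α − φ) mod 2π = 2.990763 rad, q = (β − φ) mod 2π = 4.605192 rad → L = 3.03·(2.990763 + 7.412535 + 4.605192) = 3.03·15.008490 = 45.475725 m
RLR: c = (6 − d² + 2cos(α−β) + 2d(sin α − sin β))/8 = -3.290207, |c| > 1 → infeasible
LRL: c = (6 − d² + 2cos(α−β) − 2d(sin α − sin β))/8 = -8.413755, |c| > 1 → infeasible
Shortest: RSR with L = 31.897491 m ≈ 31.8975 m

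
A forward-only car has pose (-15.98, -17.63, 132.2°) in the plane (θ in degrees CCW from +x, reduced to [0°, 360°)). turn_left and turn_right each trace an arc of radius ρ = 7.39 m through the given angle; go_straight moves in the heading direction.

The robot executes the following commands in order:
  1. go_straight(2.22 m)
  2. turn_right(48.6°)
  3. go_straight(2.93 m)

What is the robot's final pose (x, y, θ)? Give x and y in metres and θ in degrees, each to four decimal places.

set_pose: (x, y, θ) = (-15.9800, -17.6300, 132.2000°), ρ = 7.39
go_straight(2.22): x += 2.22·cos θ, y += 2.22·sin θ → (-17.4712, -15.9854, 132.2000°)
turn_right(48.6°): centre at ρ to the right, rotate −48.6° → (-19.3406, -10.1976, 83.6000°)
go_straight(2.93): x += 2.93·cos θ, y += 2.93·sin θ → (-19.0140, -7.2859, 83.6000°)

(-19.0140, -7.2859, 83.6000°)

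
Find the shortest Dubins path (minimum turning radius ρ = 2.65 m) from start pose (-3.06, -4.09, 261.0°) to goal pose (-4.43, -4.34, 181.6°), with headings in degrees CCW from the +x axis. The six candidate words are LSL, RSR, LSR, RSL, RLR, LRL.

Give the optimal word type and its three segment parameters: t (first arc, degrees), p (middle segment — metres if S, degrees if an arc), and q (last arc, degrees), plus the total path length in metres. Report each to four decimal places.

Let ψ = atan2(Δy, Δx) = atan2(-0.25, -1.37) = -169.6584° be the start→goal bearing.
Normalize: d = |goal − start| / ρ = 1.392623/2.65 = 0.525518, α = (θ_start − ψ) mod 360° = 70.6584° = 1.233221 rad, β = (θ_goal − ψ) mod 360° = 351.2584° = 6.130615 rad.
Common terms: sin α = 0.943560, cos α = 0.331200, sin β = -0.151979, cos β = 0.988384, cos(α−β) = 0.183951, d² = 0.276169. Work in radians in the unit-radius frame; every candidate has L = ρ·(t + p + q).
LSL: p² = 2 + d² − 2cos(α−β) + 2d(sin α − sin β) = 3.059719; p = √p² = 1.749205; φ = atan2(cos β − cos α, d + sin α − sin β) = 0.385156 rad; t = (φ − α) mod 2π = 5.435121 rad, q = (β − φ) mod 2π = 5.745459 rad → L = 2.65·(5.435121 + 1.749205 + 5.745459) = 2.65·12.929784 = 34.263929 m
RSR: p² = 2 + d² − 2cos(α−β) + 2d(sin β − sin α) = 0.756814; p = √p² = 0.869951; φ = atan2(cos α − cos β, d − sin α + sin β) = -2.285289 rad; t = (α − φ) mod 2π = 3.518510 rad, q = (φ − β) mod 2π = 4.150467 rad → L = 2.65·(3.518510 + 0.869951 + 4.150467) = 2.65·8.538928 = 22.628158 m
LSR: p² = d² − 2 + 2cos(α−β) + 2d(sin α + sin β) = -0.523947 < 0 → infeasible
RSL: p² = d² − 2 + 2cos(α−β) − 2d(sin α + sin β) = -2.187909 < 0 → infeasible
RLR: c = (6 − d² + 2cos(α−β) + 2d(sin α − sin β))/8 = 0.905398; p = 2π − arccos c = 5.844706 rad; φ = atan2(cos α − cos β, d − sin α + sin β) = -2.285289 rad; t = (α − φ + p/2) mod 2π = 0.157677 rad, q = (α − β − t + p) mod 2π = 0.789635 rad → L = 2.65·(0.157677 + 5.844706 + 0.789635) = 2.65·6.792017 = 17.998846 m
LRL: c = (6 − d² + 2cos(α−β) − 2d(sin α − sin β))/8 = 0.617535; p = 2π − arccos c = 5.377994 rad; φ = atan2(cos β − cos α, d + sin α − sin β) = 0.385156 rad; t = (φ − α + p/2) mod 2π = 1.840932 rad, q = (β − α − t + p) mod 2π = 2.151270 rad → L = 2.65·(1.840932 + 5.377994 + 2.151270) = 2.65·9.370197 = 24.831021 m
Shortest: RLR with L = 17.998846 m ≈ 17.9988 m
Convert RLR to answer units (arcs ×180/π): t = 0.157677·180/π = 9.0342°, p = 5.844706·180/π = 334.8770°, q = 0.789635·180/π = 45.2427°, L = 17.9988 m.

RLR: t = 9.0342°, p = 334.8770°, q = 45.2427°, L = 17.9988 m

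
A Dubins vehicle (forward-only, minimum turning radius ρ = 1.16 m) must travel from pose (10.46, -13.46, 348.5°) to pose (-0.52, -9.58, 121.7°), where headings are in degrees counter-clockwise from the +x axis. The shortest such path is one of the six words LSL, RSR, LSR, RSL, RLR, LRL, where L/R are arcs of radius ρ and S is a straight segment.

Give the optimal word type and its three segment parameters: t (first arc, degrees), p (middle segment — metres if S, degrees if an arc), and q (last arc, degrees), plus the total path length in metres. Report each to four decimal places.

LSR: t = 185.7958°, p = 10.5069 m, q = 52.5958°, L = 15.3334 m

Let ψ = atan2(Δy, Δx) = atan2(3.88, -10.98) = 160.5381° be the start→goal bearing.
Normalize: d = |goal − start| / ρ = 11.645377/1.16 = 10.039118, α = (θ_start − ψ) mod 360° = 187.9619° = 3.280553 rad, β = (θ_goal − ψ) mod 360° = 321.1619° = 5.605332 rad.
Common terms: sin α = -0.138514, cos α = -0.990360, sin β = -0.627122, cos β = 0.778921, cos(α−β) = -0.684547, d² = 100.783888. Work in radians in the unit-radius frame; every candidate has L = ρ·(t + p + q).
LSL: p² = 2 + d² − 2cos(α−β) + 2d(sin α − sin β) = 113.963376; p = √p² = 10.675363; φ = atan2(cos β − cos α, d + sin α − sin β) = 0.166503 rad; t = (φ − α) mod 2π = 3.169135 rad, q = (β − φ) mod 2π = 5.438829 rad → L = 1.16·(3.169135 + 10.675363 + 5.438829) = 1.16·19.283327 = 22.368659 m
RSR: p² = 2 + d² − 2cos(α−β) + 2d(sin β − sin α) = 94.342589; p = √p² = 9.713011; φ = atan2(cos α − cos β, d − sin α + sin β) = -0.183178 rad; t = (α − φ) mod 2π = 3.463732 rad, q = (φ − β) mod 2π = 0.494675 rad → L = 1.16·(3.463732 + 9.713011 + 0.494675) = 1.16·13.671418 = 15.858845 m
LSR: p² = d² − 2 + 2cos(α−β) + 2d(sin α + sin β) = 82.042167; p = √p² = 9.057713; φ = atan2(−cos α − cos β, d + sin α + sin β) − atan2(−2, p) = 0.240116 rad; t = (φ − α) mod 2π = 3.242748 rad, q = (φ − β) mod 2π = 0.917969 rad → L = 1.16·(3.242748 + 9.057713 + 0.917969) = 1.16·13.218430 = 15.333378 m
RSL: p² = d² − 2 + 2cos(α−β) − 2d(sin α + sin β) = 112.787421; p = √p² = 10.620142; φ = atan2(cos α + cos β, d − sin α − sin β) − atan2(2, p) = -0.205708 rad; t = (α − φ) mod 2π = 3.486261 rad, q = (β − φ) mod 2π = 5.811040 rad → L = 1.16·(3.486261 + 10.620142 + 5.811040) = 1.16·19.917444 = 23.104235 m
RLR: c = (6 − d² + 2cos(α−β) + 2d(sin α − sin β))/8 = -10.792824, |c| > 1 → infeasible
LRL: c = (6 − d² + 2cos(α−β) − 2d(sin α − sin β))/8 = -13.245422, |c| > 1 → infeasible
Shortest: LSR with L = 15.333378 m ≈ 15.3334 m
Convert LSR to answer units (arcs ×180/π): t = 3.242748·180/π = 185.7958°, p = ρ·p = 1.16·9.057713 = 10.5069 m, q = 0.917969·180/π = 52.5958°, L = 15.3334 m.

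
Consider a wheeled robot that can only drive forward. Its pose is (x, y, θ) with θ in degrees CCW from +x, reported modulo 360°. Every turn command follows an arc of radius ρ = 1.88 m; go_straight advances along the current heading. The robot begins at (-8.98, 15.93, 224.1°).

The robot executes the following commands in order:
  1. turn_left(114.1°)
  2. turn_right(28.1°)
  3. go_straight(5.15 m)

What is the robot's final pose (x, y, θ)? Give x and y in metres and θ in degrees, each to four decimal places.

set_pose: (x, y, θ) = (-8.9800, 15.9300, 224.1000°), ρ = 1.88
turn_left(114.1°): centre at ρ to the left, rotate +114.1° → (-8.3699, 12.8344, 338.2000°)
turn_right(28.1°): centre at ρ to the right, rotate −28.1° → (-7.6300, 12.2998, 310.1000°)
go_straight(5.15): x += 5.15·cos θ, y += 5.15·sin θ → (-4.3127, 8.3604, 310.1000°)

(-4.3127, 8.3604, 310.1000°)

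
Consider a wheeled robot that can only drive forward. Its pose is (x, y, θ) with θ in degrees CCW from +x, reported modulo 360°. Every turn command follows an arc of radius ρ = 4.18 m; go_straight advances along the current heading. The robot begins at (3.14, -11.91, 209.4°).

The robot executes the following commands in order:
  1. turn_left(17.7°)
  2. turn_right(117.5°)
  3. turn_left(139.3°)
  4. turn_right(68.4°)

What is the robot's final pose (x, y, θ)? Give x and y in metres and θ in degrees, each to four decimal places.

set_pose: (x, y, θ) = (3.1400, -11.9100, 209.4000°), ρ = 4.18
turn_left(17.7°): centre at ρ to the left, rotate +17.7° → (2.1299, -12.7063, 227.1000°)
turn_right(117.5°): centre at ρ to the right, rotate −117.5° → (-4.8699, -11.2630, 109.6000°)
turn_left(139.3°): centre at ρ to the left, rotate +139.3° → (-12.7074, -11.1604, 248.9000°)
turn_right(68.4°): centre at ρ to the right, rotate −68.4° → (-16.5707, -13.8355, 180.5000°)

(-16.5707, -13.8355, 180.5000°)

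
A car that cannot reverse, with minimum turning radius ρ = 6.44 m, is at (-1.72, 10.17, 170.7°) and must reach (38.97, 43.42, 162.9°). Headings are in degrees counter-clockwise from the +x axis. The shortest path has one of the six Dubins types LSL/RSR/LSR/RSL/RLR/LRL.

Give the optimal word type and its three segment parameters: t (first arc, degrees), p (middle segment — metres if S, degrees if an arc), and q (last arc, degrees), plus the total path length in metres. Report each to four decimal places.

Let ψ = atan2(Δy, Δx) = atan2(33.25, 40.69) = 39.2541° be the start→goal bearing.
Normalize: d = |goal − start| / ρ = 52.547489/6.44 = 8.159548, α = (θ_start − ψ) mod 360° = 131.4459° = 2.294163 rad, β = (θ_goal − ψ) mod 360° = 123.6459° = 2.158028 rad.
Common terms: sin α = 0.749581, cos α = -0.661912, sin β = 0.832478, cos β = -0.554058, cos(α−β) = 0.990748, d² = 66.578223. Work in radians in the unit-radius frame; every candidate has L = ρ·(t + p + q).
LSL: p² = 2 + d² − 2cos(α−β) + 2d(sin α − sin β) = 65.243931; p = √p² = 8.077372; φ = atan2(cos β − cos α, d + sin α − sin β) = 0.013353 rad; t = (φ − α) mod 2π = 4.002375 rad, q = (β − φ) mod 2π = 2.144675 rad → L = 6.44·(4.002375 + 8.077372 + 2.144675) = 6.44·14.224421 = 91.605272 m
RSR: p² = 2 + d² − 2cos(α−β) + 2d(sin β − sin α) = 67.949525; p = √p² = 8.243150; φ = atan2(cos α − cos β, d − sin α + sin β) = -0.013084 rad; t = (α − φ) mod 2π = 2.307248 rad, q = (φ − β) mod 2π = 4.112073 rad → L = 6.44·(2.307248 + 8.243150 + 4.112073) = 6.44·14.662471 = 94.426314 m
LSR: p² = d² − 2 + 2cos(α−β) + 2d(sin α + sin β) = 92.377492; p = √p² = 9.611321; φ = atan2(−cos α − cos β, d + sin α + sin β) − atan2(−2, p) = 0.329340 rad; t = (φ − α) mod 2π = 4.318362 rad, q = (φ − β) mod 2π = 4.454498 rad → L = 6.44·(4.318362 + 9.611321 + 4.454498) = 6.44·18.384181 = 118.394126 m
RSL: p² = d² − 2 + 2cos(α−β) − 2d(sin α + sin β) = 40.741945; p = √p² = 6.382942; φ = atan2(cos α + cos β, d − sin α − sin β) − atan2(2, p) = -0.486450 rad; t = (α − φ) mod 2π = 2.780614 rad, q = (β − φ) mod 2π = 2.644478 rad → L = 6.44·(2.780614 + 6.382942 + 2.644478) = 6.44·11.808033 = 76.043735 m
RLR: c = (6 − d² + 2cos(α−β) + 2d(sin α − sin β))/8 = -7.493691, |c| > 1 → infeasible
LRL: c = (6 − d² + 2cos(α−β) − 2d(sin α − sin β))/8 = -7.155491, |c| > 1 → infeasible
Shortest: RSL with L = 76.043735 m ≈ 76.0437 m
Convert RSL to answer units (arcs ×180/π): t = 2.780614·180/π = 159.3174°, p = ρ·p = 6.44·6.382942 = 41.1061 m, q = 2.644478·180/π = 151.5174°, L = 76.0437 m.

RSL: t = 159.3174°, p = 41.1061 m, q = 151.5174°, L = 76.0437 m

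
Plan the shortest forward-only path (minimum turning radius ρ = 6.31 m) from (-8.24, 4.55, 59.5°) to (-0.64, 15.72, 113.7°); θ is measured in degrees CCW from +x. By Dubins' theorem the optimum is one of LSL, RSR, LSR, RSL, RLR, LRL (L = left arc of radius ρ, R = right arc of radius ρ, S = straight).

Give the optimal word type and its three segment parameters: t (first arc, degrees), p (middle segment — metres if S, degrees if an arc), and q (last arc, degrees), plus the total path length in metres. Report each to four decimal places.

RLR: t = 126.9144°, p = 264.5163°, q = 83.4019°, L = 52.2934 m

Let ψ = atan2(Δy, Δx) = atan2(11.17, 7.60) = 55.7689° be the start→goal bearing.
Normalize: d = |goal − start| / ρ = 13.510326/6.31 = 2.141098, α = (θ_start − ψ) mod 360° = 3.7311° = 0.065121 rad, β = (θ_goal − ψ) mod 360° = 57.9311° = 1.011089 rad.
Common terms: sin α = 0.065075, cos α = 0.997880, sin β = 0.847411, cos β = 0.530938, cos(α−β) = 0.584958, d² = 4.584299. Work in radians in the unit-radius frame; every candidate has L = ρ·(t + p + q).
LSL: p² = 2 + d² − 2cos(α−β) + 2d(sin α − sin β) = 2.064268; p = √p² = 1.436756; φ = atan2(cos β − cos α, d + sin α − sin β) = -0.331009 rad; t = (φ − α) mod 2π = 5.887056 rad, q = (β − φ) mod 2π = 1.342098 rad → L = 6.31·(5.887056 + 1.436756 + 1.342098) = 6.31·8.665910 = 54.681891 m
RSR: p² = 2 + d² − 2cos(α−β) + 2d(sin β − sin α) = 8.764499; p = √p² = 2.960490; φ = atan2(cos α − cos β, d − sin α + sin β) = 0.158386 rad; t = (α − φ) mod 2π = 6.189920 rad, q = (φ − β) mod 2π = 5.430482 rad → L = 6.31·(6.189920 + 2.960490 + 5.430482) = 6.31·14.580892 = 92.005427 m
LSR: p² = d² − 2 + 2cos(α−β) + 2d(sin α + sin β) = 7.661653; p = √p² = 2.767969; φ = atan2(−cos α − cos β, d + sin α + sin β) − atan2(−2, p) = 0.161523 rad; t = (φ − α) mod 2π = 0.096402 rad, q = (φ − β) mod 2π = 5.433619 rad → L = 6.31·(0.096402 + 2.767969 + 5.433619) = 6.31·8.297990 = 52.360320 m
RSL: p² = d² − 2 + 2cos(α−β) − 2d(sin α + sin β) = -0.153225 < 0 → infeasible
RLR: c = (6 − d² + 2cos(α−β) + 2d(sin α − sin β))/8 = -0.095562; p = 2π − arccos c = 4.616681 rad; φ = atan2(cos α − cos β, d − sin α + sin β) = 0.158386 rad; t = (α − φ + p/2) mod 2π = 2.215075 rad, q = (α − β − t + p) mod 2π = 1.455637 rad → L = 6.31·(2.215075 + 4.616681 + 1.455637) = 6.31·8.287393 = 52.293448 m
LRL: c = (6 − d² + 2cos(α−β) − 2d(sin α − sin β))/8 = 0.741966; p = 2π − arccos c = 5.548388 rad; φ = atan2(cos β − cos α, d + sin α − sin β) = -0.331009 rad; t = (φ − α + p/2) mod 2π = 2.378064 rad, q = (β − α − t + p) mod 2π = 4.116292 rad → L = 6.31·(2.378064 + 5.548388 + 4.116292) = 6.31·12.042744 = 75.989714 m
Shortest: RLR with L = 52.293448 m ≈ 52.2934 m
Convert RLR to answer units (arcs ×180/π): t = 2.215075·180/π = 126.9144°, p = 4.616681·180/π = 264.5163°, q = 1.455637·180/π = 83.4019°, L = 52.2934 m.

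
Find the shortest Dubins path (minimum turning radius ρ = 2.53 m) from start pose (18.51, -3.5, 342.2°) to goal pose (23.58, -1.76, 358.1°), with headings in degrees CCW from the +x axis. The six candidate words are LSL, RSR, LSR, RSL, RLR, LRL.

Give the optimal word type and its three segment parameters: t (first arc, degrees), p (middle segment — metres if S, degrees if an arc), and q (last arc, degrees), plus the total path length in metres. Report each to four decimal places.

Let ψ = atan2(Δy, Δx) = atan2(1.74, 5.07) = 18.9420° be the start→goal bearing.
Normalize: d = |goal − start| / ρ = 5.360271/2.53 = 2.118684, α = (θ_start − ψ) mod 360° = 323.2580° = 5.641917 rad, β = (θ_goal − ψ) mod 360° = 339.1580° = 5.919424 rad.
Common terms: sin α = -0.598212, cos α = 0.801338, sin β = -0.355792, cos β = 0.934565, cos(α−β) = 0.961741, d² = 4.488822. Work in radians in the unit-radius frame; every candidate has L = ρ·(t + p + q).
LSL: p² = 2 + d² − 2cos(α−β) + 2d(sin α − sin β) = 3.538114; p = √p² = 1.880987; φ = atan2(cos β − cos α, d + sin α − sin β) = 0.070888 rad; t = (φ − α) mod 2π = 0.712156 rad, q = (β − φ) mod 2π = 5.848536 rad → L = 2.53·(0.712156 + 1.880987 + 5.848536) = 2.53·8.441680 = 21.357451 m
RSR: p² = 2 + d² − 2cos(α−β) + 2d(sin β − sin α) = 5.592565; p = √p² = 2.364860; φ = atan2(cos α − cos β, d − sin α + sin β) = -0.056366 rad; t = (α − φ) mod 2π = 5.698283 rad, q = (φ − β) mod 2π = 0.307395 rad → L = 2.53·(5.698283 + 2.364860 + 0.307395) = 2.53·8.370538 = 21.177462 m
LSR: p² = d² − 2 + 2cos(α−β) + 2d(sin α + sin β) = 0.369838; p = √p² = 0.608143; φ = atan2(−cos α − cos β, d + sin α + sin β) − atan2(−2, p) = 0.295765 rad; t = (φ − α) mod 2π = 0.937033 rad, q = (φ − β) mod 2π = 0.659526 rad → L = 2.53·(0.937033 + 0.608143 + 0.659526) = 2.53·2.204702 = 5.577896 m
RSL: p² = d² − 2 + 2cos(α−β) − 2d(sin α + sin β) = 8.454771; p = √p² = 2.907709; φ = atan2(cos α + cos β, d − sin α − sin β) − atan2(2, p) = -0.088264 rad; t = (α − φ) mod 2π = 5.730180 rad, q = (β − φ) mod 2π = 6.007688 rad → L = 2.53·(5.730180 + 2.907709 + 6.007688) = 2.53·14.645577 = 37.053310 m
RLR: c = (6 − d² + 2cos(α−β) + 2d(sin α − sin β))/8 = 0.300929; p = 2π − arccos c = 5.018056 rad; φ = atan2(cos α − cos β, d − sin α + sin β) = -0.056366 rad; t = (α − φ + p/2) mod 2π = 1.924126 rad, q = (α − β − t + p) mod 2π = 2.816423 rad → L = 2.53·(1.924126 + 5.018056 + 2.816423) = 2.53·9.758605 = 24.689270 m
LRL: c = (6 − d² + 2cos(α−β) − 2d(sin α − sin β))/8 = 0.557736; p = 2π − arccos c = 5.304044 rad; φ = atan2(cos β − cos α, d + sin α − sin β) = 0.070888 rad; t = (φ − α + p/2) mod 2π = 3.364179 rad, q = (β − α − t + p) mod 2π = 2.217373 rad → L = 2.53·(3.364179 + 5.304044 + 2.217373) = 2.53·10.885596 = 27.540558 m
Shortest: LSR with L = 5.577896 m ≈ 5.5779 m
Convert LSR to answer units (arcs ×180/π): t = 0.937033·180/π = 53.6880°, p = ρ·p = 2.53·0.608143 = 1.5386 m, q = 0.659526·180/π = 37.7880°, L = 5.5779 m.

LSR: t = 53.6880°, p = 1.5386 m, q = 37.7880°, L = 5.5779 m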